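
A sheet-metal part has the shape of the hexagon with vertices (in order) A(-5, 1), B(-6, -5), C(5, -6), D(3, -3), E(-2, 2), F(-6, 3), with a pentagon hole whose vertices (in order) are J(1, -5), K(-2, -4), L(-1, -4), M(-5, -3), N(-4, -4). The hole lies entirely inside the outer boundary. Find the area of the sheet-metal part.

52.5

Outer boundary:
Apply the shoelace formula: 2A = Σ (x_i·y_{i+1} − x_{i+1}·y_i), indices taken mod 6.
Σ = (31) + (61) + (3) + (0) + (6) + (9) = 110
Area = |Σ|/2 = 55.
Hole:
J→K: (1)(-4) − (-2)(-5) = -14
K→L: (-2)(-4) − (-1)(-4) = 4
L→M: (-1)(-3) − (-5)(-4) = -17
M→N: (-5)(-4) − (-4)(-3) = 8
N→J: (-4)(-5) − (1)(-4) = 24
Σ = 5
Area = |Σ|/2 = 2.5.
Net area = 55 − 2.5 = 52.5.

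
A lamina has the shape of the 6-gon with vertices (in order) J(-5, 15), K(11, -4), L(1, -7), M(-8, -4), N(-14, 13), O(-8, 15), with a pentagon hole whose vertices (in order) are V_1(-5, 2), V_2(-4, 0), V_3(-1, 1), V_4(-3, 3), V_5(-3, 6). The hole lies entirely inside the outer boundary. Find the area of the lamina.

Outer boundary:
Apply the shoelace formula: 2A = Σ (x_i·y_{i+1} − x_{i+1}·y_i), indices taken mod 6.
Σ = (-145) + (-73) + (-60) + (-160) + (-106) + (-45) = -589
Area = |Σ|/2 = 294.5.
Hole:
Apply Gauss's area formula: 2A = Σ (x_i·y_{i+1} − x_{i+1}·y_i), indices taken mod 5.
Cross-terms: 8, -4, 0, -9, 24  ⇒  Σ = 19
Area = |Σ|/2 = 9.5.
Net area = 294.5 − 9.5 = 285.

285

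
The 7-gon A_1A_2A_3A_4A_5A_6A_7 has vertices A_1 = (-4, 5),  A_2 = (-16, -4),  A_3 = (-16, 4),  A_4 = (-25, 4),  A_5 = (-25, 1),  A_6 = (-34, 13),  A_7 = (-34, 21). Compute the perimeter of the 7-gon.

92

|A_1A_2| = √((-12)² + (-9)²) = √225 = 15
|A_2A_3| = √((0)² + (8)²) = √64 = 8
|A_3A_4| = √((-9)² + (0)²) = √81 = 9
|A_4A_5| = √((0)² + (-3)²) = √9 = 3
|A_5A_6| = √((-9)² + (12)²) = √225 = 15
|A_6A_7| = √((0)² + (8)²) = √64 = 8
|A_7A_1| = √((30)² + (-16)²) = √1156 = 34
Perimeter = 15 + 8 + 9 + 3 + 15 + 8 + 34 = 92.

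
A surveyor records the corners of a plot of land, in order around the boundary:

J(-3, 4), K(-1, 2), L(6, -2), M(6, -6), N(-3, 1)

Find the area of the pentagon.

Σ = (-2) + (-10) + (-24) + (-12) + (-9) = -57
Area = |Σ|/2 = 28.5.

28.5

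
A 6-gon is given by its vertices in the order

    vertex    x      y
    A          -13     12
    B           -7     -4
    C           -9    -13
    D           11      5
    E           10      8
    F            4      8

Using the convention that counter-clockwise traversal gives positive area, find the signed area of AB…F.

263.5

A→B: (-13)(-4) − (-7)(12) = 136
B→C: (-7)(-13) − (-9)(-4) = 55
C→D: (-9)(5) − (11)(-13) = 98
D→E: (11)(8) − (10)(5) = 38
E→F: (10)(8) − (4)(8) = 48
F→A: (4)(12) − (-13)(8) = 152
Σ = 527
Signed area = Σ/2 = 263.5 (positive ⇒ counter-clockwise traversal).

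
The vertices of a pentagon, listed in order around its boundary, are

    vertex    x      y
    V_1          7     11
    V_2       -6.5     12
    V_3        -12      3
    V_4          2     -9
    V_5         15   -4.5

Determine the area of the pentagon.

352.25

Apply the shoelace formula: 2A = Σ (x_i·y_{i+1} − x_{i+1}·y_i), indices taken mod 5.
Σ = (155.5) + (124.5) + (102) + (126) + (196.5) = 704.5
Area = |Σ|/2 = 352.25.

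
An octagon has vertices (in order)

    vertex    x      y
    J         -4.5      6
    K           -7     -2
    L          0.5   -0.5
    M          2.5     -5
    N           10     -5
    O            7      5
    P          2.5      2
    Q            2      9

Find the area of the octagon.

124.625

Apply the surveyor's formula: 2A = Σ (x_i·y_{i+1} − x_{i+1}·y_i), indices taken mod 8.
Cross-terms: 51, 4.5, -1.25, 37.5, 85, 1.5, 18.5, 52.5  ⇒  Σ = 249.25
Area = |Σ|/2 = 124.625.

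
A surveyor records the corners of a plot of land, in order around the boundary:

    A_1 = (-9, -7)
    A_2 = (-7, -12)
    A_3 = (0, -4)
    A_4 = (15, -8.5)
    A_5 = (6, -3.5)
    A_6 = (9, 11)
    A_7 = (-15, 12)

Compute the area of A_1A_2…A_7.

364.5

Apply Gauss's area formula: 2A = Σ (x_i·y_{i+1} − x_{i+1}·y_i), indices taken mod 7.
Σ = (59) + (28) + (60) + (-1.5) + (97.5) + (273) + (213) = 729
Area = |Σ|/2 = 364.5.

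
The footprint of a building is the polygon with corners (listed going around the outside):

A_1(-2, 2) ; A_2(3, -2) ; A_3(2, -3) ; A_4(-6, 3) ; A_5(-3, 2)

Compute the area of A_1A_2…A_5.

Apply the shoelace (surveyor's) formula: 2A = Σ (x_i·y_{i+1} − x_{i+1}·y_i), indices taken mod 5.
Cross-terms: -2, -5, -12, -3, -2  ⇒  Σ = -24
Area = |Σ|/2 = 12.

12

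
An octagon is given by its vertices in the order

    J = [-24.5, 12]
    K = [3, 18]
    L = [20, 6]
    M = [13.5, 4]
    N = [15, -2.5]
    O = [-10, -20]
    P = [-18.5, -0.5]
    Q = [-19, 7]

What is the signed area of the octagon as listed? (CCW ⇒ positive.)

-899.625

Σ = (-477) + (-342) + (-1) + (-93.75) + (-325) + (-365) + (-139) + (-56.5) = -1799.25
Signed area = Σ/2 = -899.625 (negative ⇒ clockwise traversal).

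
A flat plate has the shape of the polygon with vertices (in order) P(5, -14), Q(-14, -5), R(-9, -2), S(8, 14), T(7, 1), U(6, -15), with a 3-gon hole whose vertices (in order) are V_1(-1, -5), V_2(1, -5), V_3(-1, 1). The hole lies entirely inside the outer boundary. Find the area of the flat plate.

Outer boundary:
Apply Gauss's area formula: 2A = Σ (x_i·y_{i+1} − x_{i+1}·y_i), indices taken mod 6.
Σ = (-221) + (-17) + (-110) + (-90) + (-111) + (-9) = -558
Area = |Σ|/2 = 279.
Hole:
Apply the surveyor's formula: 2A = Σ (x_i·y_{i+1} − x_{i+1}·y_i), indices taken mod 3.
Σ = (10) + (-4) + (6) = 12
Area = |Σ|/2 = 6.
Net area = 279 − 6 = 273.

273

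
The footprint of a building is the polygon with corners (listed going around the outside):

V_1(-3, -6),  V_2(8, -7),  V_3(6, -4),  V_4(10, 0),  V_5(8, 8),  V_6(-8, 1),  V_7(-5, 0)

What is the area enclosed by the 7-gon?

Cross-terms: 69, 10, 40, 80, 72, 5, 30  ⇒  Σ = 306
Area = |Σ|/2 = 153.

153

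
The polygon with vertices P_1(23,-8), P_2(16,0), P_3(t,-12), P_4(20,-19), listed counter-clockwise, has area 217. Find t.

1

Write out the shoelace sum; only the two edges meeting at P_3 involve t:
2·Area = [(16·(-12) − t·0) + (t·(-19) − 20·(-12))] + 405
       = -19·t + 453 = 434
⇒ t = 1.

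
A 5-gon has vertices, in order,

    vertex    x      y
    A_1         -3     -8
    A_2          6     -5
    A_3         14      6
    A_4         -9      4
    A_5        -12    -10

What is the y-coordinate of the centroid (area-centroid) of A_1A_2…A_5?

-181/161

Apply the surveyor's formula. First the cross-terms c_i = x_i·y_{i+1} − x_{i+1}·y_i:
  63, 106, 110, 138, 66  ⇒  2A = 483, A = 241.5.
Then Σ (y_i + y_{i+1})·c_i = -1629, so ȳ = -1629 / (6·241.5) = -181/161.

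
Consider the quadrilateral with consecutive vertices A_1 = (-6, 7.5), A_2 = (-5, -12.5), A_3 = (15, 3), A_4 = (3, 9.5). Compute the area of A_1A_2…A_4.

249

Σ = (112.5) + (172.5) + (133.5) + (79.5) = 498
Area = |Σ|/2 = 249.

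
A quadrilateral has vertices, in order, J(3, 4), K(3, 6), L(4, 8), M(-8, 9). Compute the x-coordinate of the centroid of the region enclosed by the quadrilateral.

-23/47

Apply the surveyor's formula. First the cross-terms c_i = x_i·y_{i+1} − x_{i+1}·y_i:
  6, 0, 100, -59  ⇒  2A = 47, A = 23.5.
Then Σ (x_i + x_{i+1})·c_i = -69, so x̄ = -69 / (6·23.5) = -23/47.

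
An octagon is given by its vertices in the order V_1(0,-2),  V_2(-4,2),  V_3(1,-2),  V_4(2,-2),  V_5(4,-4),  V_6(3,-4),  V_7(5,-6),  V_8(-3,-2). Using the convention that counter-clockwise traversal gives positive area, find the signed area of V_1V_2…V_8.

Apply the surveyor's formula: 2A = Σ (x_i·y_{i+1} − x_{i+1}·y_i), indices taken mod 8.
Σ = (-8) + (6) + (2) + (0) + (-4) + (2) + (-28) + (6) = -24
Signed area = Σ/2 = -12 (negative ⇒ clockwise traversal).

-12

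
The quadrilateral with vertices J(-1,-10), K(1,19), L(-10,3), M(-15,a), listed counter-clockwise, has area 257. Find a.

Write out the shoelace sum; only the two edges meeting at M involve a:
2·Area = [((-10)·a − (-15)·3) + ((-15)·(-10) − (-1)·a)] + 184
       = -9·a + 379 = 514
⇒ a = -15.

-15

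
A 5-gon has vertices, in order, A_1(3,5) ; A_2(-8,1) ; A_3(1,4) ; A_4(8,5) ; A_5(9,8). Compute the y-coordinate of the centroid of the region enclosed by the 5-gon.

Apply Gauss's area formula. First the cross-terms c_i = x_i·y_{i+1} − x_{i+1}·y_i:
  43, -33, -27, 19, 21  ⇒  2A = 23, A = 11.5.
Then Σ (y_i + y_{i+1})·c_i = 370, so ȳ = 370 / (6·11.5) = 370/69.

370/69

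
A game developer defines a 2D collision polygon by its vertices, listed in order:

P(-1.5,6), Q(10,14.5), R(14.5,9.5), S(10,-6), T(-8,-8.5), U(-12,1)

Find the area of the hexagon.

346.25

P→Q: (-1.5)(14.5) − (10)(6) = -81.75
Q→R: (10)(9.5) − (14.5)(14.5) = -115.25
R→S: (14.5)(-6) − (10)(9.5) = -182
S→T: (10)(-8.5) − (-8)(-6) = -133
T→U: (-8)(1) − (-12)(-8.5) = -110
U→P: (-12)(6) − (-1.5)(1) = -70.5
Σ = -692.5
Area = |Σ|/2 = 346.25.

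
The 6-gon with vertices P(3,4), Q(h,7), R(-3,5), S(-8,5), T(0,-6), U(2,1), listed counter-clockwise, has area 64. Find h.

The doubled signed area Σ (x_i y_{i+1} − x_{i+1} y_i) is linear in h.
With h=0 it equals 132; the coefficient of h is 1 (from the two edges through Q).
So 1·h + 132 = 2·64 = 128 ⇒ h = -4.

-4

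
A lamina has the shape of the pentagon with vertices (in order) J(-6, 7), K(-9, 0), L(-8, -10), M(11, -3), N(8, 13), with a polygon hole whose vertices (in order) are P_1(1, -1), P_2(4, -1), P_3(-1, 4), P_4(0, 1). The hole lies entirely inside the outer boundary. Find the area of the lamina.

286

Outer boundary:
Apply the shoelace (surveyor's) formula: 2A = Σ (x_i·y_{i+1} − x_{i+1}·y_i), indices taken mod 5.
Σ = (63) + (90) + (134) + (167) + (134) = 588
Area = |Σ|/2 = 294.
Hole:
P_1→P_2: (1)(-1) − (4)(-1) = 3
P_2→P_3: (4)(4) − (-1)(-1) = 15
P_3→P_4: (-1)(1) − (0)(4) = -1
P_4→P_1: (0)(-1) − (1)(1) = -1
Σ = 16
Area = |Σ|/2 = 8.
Net area = 294 − 8 = 286.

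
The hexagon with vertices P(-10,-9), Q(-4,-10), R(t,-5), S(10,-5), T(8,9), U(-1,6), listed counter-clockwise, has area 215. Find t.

Write out the shoelace sum; only the two edges meeting at R involve t:
2·Area = [((-4)·(-5) − t·(-10)) + (t·(-5) − 10·(-5))] + 320
       = 5·t + 390 = 430
⇒ t = 8.

8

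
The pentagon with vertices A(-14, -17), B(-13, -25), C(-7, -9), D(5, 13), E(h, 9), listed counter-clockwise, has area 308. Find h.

-14

The doubled signed area Σ (x_i y_{i+1} − x_{i+1} y_i) is linear in h.
With h=0 it equals 196; the coefficient of h is -30 (from the two edges through E).
So -30·h + 196 = 2·308 = 616 ⇒ h = -14.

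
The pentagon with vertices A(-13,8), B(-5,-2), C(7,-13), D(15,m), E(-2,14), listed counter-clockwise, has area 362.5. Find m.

1

The doubled signed area Σ (x_i y_{i+1} − x_{i+1} y_i) is linear in m.
With m=0 it equals 716; the coefficient of m is 9 (from the two edges through D).
So 9·m + 716 = 2·362.5 = 725 ⇒ m = 1.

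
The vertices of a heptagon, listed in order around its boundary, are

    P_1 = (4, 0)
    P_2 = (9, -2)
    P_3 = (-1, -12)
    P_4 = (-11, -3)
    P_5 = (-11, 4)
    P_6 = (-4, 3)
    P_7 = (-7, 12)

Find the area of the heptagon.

Apply the surveyor's formula: 2A = Σ (x_i·y_{i+1} − x_{i+1}·y_i), indices taken mod 7.
P_1→P_2: (4)(-2) − (9)(0) = -8
P_2→P_3: (9)(-12) − (-1)(-2) = -110
P_3→P_4: (-1)(-3) − (-11)(-12) = -129
P_4→P_5: (-11)(4) − (-11)(-3) = -77
P_5→P_6: (-11)(3) − (-4)(4) = -17
P_6→P_7: (-4)(12) − (-7)(3) = -27
P_7→P_1: (-7)(0) − (4)(12) = -48
Σ = -416
Area = |Σ|/2 = 208.

208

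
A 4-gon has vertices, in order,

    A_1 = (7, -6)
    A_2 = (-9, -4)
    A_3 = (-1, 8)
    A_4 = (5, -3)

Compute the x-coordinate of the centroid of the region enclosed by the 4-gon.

-167/153

Apply Gauss's area formula. First the cross-terms c_i = x_i·y_{i+1} − x_{i+1}·y_i:
  -82, -76, -37, -9  ⇒  2A = -204, A = -102.
Then Σ (x_i + x_{i+1})·c_i = 668, so x̄ = 668 / (6·(-102)) = -167/153.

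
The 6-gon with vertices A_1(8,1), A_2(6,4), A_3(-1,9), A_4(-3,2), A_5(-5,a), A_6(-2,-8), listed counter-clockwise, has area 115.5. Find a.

-10

Write out the shoelace sum; only the two edges meeting at A_5 involve a:
2·Area = [((-3)·a − (-5)·2) + ((-5)·(-8) − (-2)·a)] + 171
       = -1·a + 221 = 231
⇒ a = -10.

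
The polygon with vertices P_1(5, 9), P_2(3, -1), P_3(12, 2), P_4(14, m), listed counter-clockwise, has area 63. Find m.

6

Write out the shoelace sum; only the two edges meeting at P_4 involve m:
2·Area = [(12·m − 14·2) + (14·9 − 5·m)] + -14
       = 7·m + 84 = 126
⇒ m = 6.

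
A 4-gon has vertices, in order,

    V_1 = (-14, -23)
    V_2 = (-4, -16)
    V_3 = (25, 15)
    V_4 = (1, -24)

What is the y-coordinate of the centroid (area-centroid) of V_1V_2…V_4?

-2820/251

Apply the surveyor's formula. First the cross-terms c_i = x_i·y_{i+1} − x_{i+1}·y_i:
  132, 340, -615, -359  ⇒  2A = -502, A = -251.
Then Σ (y_i + y_{i+1})·c_i = 16920, so ȳ = 16920 / (6·(-251)) = -2820/251.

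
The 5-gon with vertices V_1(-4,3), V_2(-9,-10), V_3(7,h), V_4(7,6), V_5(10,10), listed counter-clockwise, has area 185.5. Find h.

-7

Write out the shoelace sum; only the two edges meeting at V_3 involve h:
2·Area = [((-9)·h − 7·(-10)) + (7·6 − 7·h)] + 147
       = -16·h + 259 = 371
⇒ h = -7.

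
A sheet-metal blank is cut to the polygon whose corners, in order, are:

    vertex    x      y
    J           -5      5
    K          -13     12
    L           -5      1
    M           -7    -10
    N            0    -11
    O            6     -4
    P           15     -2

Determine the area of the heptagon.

J→K: (-5)(12) − (-13)(5) = 5
K→L: (-13)(1) − (-5)(12) = 47
L→M: (-5)(-10) − (-7)(1) = 57
M→N: (-7)(-11) − (0)(-10) = 77
N→O: (0)(-4) − (6)(-11) = 66
O→P: (6)(-2) − (15)(-4) = 48
P→J: (15)(5) − (-5)(-2) = 65
Σ = 365
Area = |Σ|/2 = 182.5.

182.5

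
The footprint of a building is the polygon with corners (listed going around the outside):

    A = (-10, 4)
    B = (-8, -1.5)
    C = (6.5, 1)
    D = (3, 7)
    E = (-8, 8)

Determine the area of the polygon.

109.625

Cross-terms: 47, 1.75, 42.5, 80, 48  ⇒  Σ = 219.25
Area = |Σ|/2 = 109.625.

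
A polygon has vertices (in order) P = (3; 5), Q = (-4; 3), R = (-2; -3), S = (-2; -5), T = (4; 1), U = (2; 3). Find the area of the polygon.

Apply the shoelace formula: 2A = Σ (x_i·y_{i+1} − x_{i+1}·y_i), indices taken mod 6.
Σ = (29) + (18) + (4) + (18) + (10) + (1) = 80
Area = |Σ|/2 = 40.

40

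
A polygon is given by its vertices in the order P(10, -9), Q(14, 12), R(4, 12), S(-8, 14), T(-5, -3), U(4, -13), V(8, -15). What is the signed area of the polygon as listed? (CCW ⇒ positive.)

Apply Gauss's area formula: 2A = Σ (x_i·y_{i+1} − x_{i+1}·y_i), indices taken mod 7.
Cross-terms: 246, 120, 152, 94, 77, 44, 78  ⇒  Σ = 811
Signed area = Σ/2 = 405.5 (positive ⇒ counter-clockwise traversal).

405.5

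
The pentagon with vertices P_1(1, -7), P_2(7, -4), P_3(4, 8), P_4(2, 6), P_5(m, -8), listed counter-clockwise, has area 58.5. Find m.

0

Write out the shoelace sum; only the two edges meeting at P_5 involve m:
2·Area = [(2·(-8) − m·6) + (m·(-7) − 1·(-8))] + 125
       = -13·m + 117 = 117
⇒ m = 0.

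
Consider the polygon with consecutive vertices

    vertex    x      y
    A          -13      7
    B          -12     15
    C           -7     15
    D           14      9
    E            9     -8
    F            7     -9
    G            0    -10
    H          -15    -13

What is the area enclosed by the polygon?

Σ = (-111) + (-75) + (-273) + (-193) + (-25) + (-70) + (-150) + (-274) = -1171
Area = |Σ|/2 = 585.5.

585.5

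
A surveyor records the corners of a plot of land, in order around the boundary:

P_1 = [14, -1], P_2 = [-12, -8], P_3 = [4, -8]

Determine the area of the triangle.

P_1→P_2: (14)(-8) − (-12)(-1) = -124
P_2→P_3: (-12)(-8) − (4)(-8) = 128
P_3→P_1: (4)(-1) − (14)(-8) = 108
Σ = 112
Area = |Σ|/2 = 56.

56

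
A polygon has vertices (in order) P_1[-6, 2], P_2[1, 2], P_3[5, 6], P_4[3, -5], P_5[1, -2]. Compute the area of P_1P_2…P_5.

Apply the surveyor's formula: 2A = Σ (x_i·y_{i+1} − x_{i+1}·y_i), indices taken mod 5.
Cross-terms: -14, -4, -43, -1, -10  ⇒  Σ = -72
Area = |Σ|/2 = 36.

36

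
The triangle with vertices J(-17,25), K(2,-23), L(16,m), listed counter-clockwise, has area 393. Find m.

-17

The doubled signed area Σ (x_i y_{i+1} − x_{i+1} y_i) is linear in m.
With m=0 it equals 1109; the coefficient of m is 19 (from the two edges through L).
So 19·m + 1109 = 2·393 = 786 ⇒ m = -17.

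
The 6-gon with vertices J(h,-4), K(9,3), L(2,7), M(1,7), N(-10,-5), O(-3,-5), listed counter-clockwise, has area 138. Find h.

The doubled signed area Σ (x_i y_{i+1} − x_{i+1} y_i) is linear in h.
With h=0 it equals 212; the coefficient of h is 8 (from the two edges through J).
So 8·h + 212 = 2·138 = 276 ⇒ h = 8.

8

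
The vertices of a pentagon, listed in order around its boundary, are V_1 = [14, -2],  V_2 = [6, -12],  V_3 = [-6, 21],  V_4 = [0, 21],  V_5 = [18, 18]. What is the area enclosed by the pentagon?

Σ = (-156) + (54) + (-126) + (-378) + (-288) = -894
Area = |Σ|/2 = 447.

447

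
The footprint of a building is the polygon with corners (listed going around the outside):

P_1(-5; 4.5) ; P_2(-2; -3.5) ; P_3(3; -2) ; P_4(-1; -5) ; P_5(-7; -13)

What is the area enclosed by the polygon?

Apply the shoelace (surveyor's) formula: 2A = Σ (x_i·y_{i+1} − x_{i+1}·y_i), indices taken mod 5.
Cross-terms: 26.5, 14.5, -17, -22, -96.5  ⇒  Σ = -94.5
Area = |Σ|/2 = 47.25.

47.25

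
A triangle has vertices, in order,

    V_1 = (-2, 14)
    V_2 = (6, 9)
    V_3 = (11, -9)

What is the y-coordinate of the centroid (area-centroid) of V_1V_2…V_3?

Apply the surveyor's formula. First the cross-terms c_i = x_i·y_{i+1} − x_{i+1}·y_i:
  -102, -153, 136  ⇒  2A = -119, A = -59.5.
Then Σ (y_i + y_{i+1})·c_i = -1666, so ȳ = -1666 / (6·(-59.5)) = 14/3.

14/3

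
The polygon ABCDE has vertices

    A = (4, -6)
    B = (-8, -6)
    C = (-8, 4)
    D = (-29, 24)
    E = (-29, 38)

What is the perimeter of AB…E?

120

|AB| = √((-12)² + (0)²) = √144 = 12
|BC| = √((0)² + (10)²) = √100 = 10
|CD| = √((-21)² + (20)²) = √841 = 29
|DE| = √((0)² + (14)²) = √196 = 14
|EA| = √((33)² + (-44)²) = √3025 = 55
Perimeter = 12 + 10 + 29 + 14 + 55 = 120.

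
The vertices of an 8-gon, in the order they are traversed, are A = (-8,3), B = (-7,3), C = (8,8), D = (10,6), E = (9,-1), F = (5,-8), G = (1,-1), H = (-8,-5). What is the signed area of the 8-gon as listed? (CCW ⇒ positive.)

-160

Σ = (-3) + (-80) + (-32) + (-64) + (-67) + (3) + (-13) + (-64) = -320
Signed area = Σ/2 = -160 (negative ⇒ clockwise traversal).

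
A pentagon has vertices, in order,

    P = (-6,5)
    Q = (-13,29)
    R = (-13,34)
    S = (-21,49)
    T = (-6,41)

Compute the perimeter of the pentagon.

100

|PQ| = √((-7)² + (24)²) = √625 = 25
|QR| = √((0)² + (5)²) = √25 = 5
|RS| = √((-8)² + (15)²) = √289 = 17
|ST| = √((15)² + (-8)²) = √289 = 17
|TP| = √((0)² + (-36)²) = √1296 = 36
Perimeter = 25 + 5 + 17 + 17 + 36 = 100.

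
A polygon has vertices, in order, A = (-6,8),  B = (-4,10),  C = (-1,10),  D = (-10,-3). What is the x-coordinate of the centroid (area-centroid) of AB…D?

Apply the shoelace formula. First the cross-terms c_i = x_i·y_{i+1} − x_{i+1}·y_i:
  -28, -30, 103, -98  ⇒  2A = -53, A = -26.5.
Then Σ (x_i + x_{i+1})·c_i = 865, so x̄ = 865 / (6·(-26.5)) = -865/159.

-865/159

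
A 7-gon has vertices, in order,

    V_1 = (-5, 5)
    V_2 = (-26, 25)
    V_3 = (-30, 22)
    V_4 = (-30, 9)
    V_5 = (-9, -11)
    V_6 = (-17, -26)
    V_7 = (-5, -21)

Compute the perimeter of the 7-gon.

|V_1V_2| = √((-21)² + (20)²) = √841 = 29
|V_2V_3| = √((-4)² + (-3)²) = √25 = 5
|V_3V_4| = √((0)² + (-13)²) = √169 = 13
|V_4V_5| = √((21)² + (-20)²) = √841 = 29
|V_5V_6| = √((-8)² + (-15)²) = √289 = 17
|V_6V_7| = √((12)² + (5)²) = √169 = 13
|V_7V_1| = √((0)² + (26)²) = √676 = 26
Perimeter = 29 + 5 + 13 + 29 + 17 + 13 + 26 = 132.

132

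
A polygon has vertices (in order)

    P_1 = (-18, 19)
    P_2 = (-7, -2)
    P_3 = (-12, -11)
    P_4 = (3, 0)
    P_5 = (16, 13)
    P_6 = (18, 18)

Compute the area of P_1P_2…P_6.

507

P_1→P_2: (-18)(-2) − (-7)(19) = 169
P_2→P_3: (-7)(-11) − (-12)(-2) = 53
P_3→P_4: (-12)(0) − (3)(-11) = 33
P_4→P_5: (3)(13) − (16)(0) = 39
P_5→P_6: (16)(18) − (18)(13) = 54
P_6→P_1: (18)(19) − (-18)(18) = 666
Σ = 1014
Area = |Σ|/2 = 507.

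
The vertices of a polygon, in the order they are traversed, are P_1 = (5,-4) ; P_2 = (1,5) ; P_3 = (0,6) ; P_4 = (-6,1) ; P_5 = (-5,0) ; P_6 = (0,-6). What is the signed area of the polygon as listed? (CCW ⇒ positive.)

Apply Gauss's area formula: 2A = Σ (x_i·y_{i+1} − x_{i+1}·y_i), indices taken mod 6.
Σ = (29) + (6) + (36) + (5) + (30) + (30) = 136
Signed area = Σ/2 = 68 (positive ⇒ counter-clockwise traversal).

68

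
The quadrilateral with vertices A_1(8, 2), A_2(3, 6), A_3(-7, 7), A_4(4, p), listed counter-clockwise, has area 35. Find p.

The doubled signed area Σ (x_i y_{i+1} − x_{i+1} y_i) is linear in p.
With p=0 it equals 85; the coefficient of p is -15 (from the two edges through A_4).
So -15·p + 85 = 2·35 = 70 ⇒ p = 1.

1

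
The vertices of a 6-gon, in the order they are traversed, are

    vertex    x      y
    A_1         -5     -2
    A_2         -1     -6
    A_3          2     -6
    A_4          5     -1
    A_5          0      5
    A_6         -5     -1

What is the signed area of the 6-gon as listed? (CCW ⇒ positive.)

A_1→A_2: (-5)(-6) − (-1)(-2) = 28
A_2→A_3: (-1)(-6) − (2)(-6) = 18
A_3→A_4: (2)(-1) − (5)(-6) = 28
A_4→A_5: (5)(5) − (0)(-1) = 25
A_5→A_6: (0)(-1) − (-5)(5) = 25
A_6→A_1: (-5)(-2) − (-5)(-1) = 5
Σ = 129
Signed area = Σ/2 = 64.5 (positive ⇒ counter-clockwise traversal).

64.5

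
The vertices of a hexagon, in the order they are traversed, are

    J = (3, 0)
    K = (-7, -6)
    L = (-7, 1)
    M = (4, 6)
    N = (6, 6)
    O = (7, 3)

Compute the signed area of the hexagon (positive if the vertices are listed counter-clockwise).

-79

Apply the shoelace (surveyor's) formula: 2A = Σ (x_i·y_{i+1} − x_{i+1}·y_i), indices taken mod 6.
Σ = (-18) + (-49) + (-46) + (-12) + (-24) + (-9) = -158
Signed area = Σ/2 = -79 (negative ⇒ clockwise traversal).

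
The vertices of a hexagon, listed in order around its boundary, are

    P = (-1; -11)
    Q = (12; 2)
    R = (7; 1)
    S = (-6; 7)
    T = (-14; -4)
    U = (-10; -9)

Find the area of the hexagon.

Σ = (130) + (-2) + (55) + (122) + (86) + (101) = 492
Area = |Σ|/2 = 246.

246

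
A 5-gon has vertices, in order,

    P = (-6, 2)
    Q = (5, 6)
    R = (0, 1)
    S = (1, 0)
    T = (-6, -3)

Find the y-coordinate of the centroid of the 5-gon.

Apply the shoelace (surveyor's) formula. First the cross-terms c_i = x_i·y_{i+1} − x_{i+1}·y_i:
  -46, 5, -1, -3, -30  ⇒  2A = -75, A = -37.5.
Then Σ (y_i + y_{i+1})·c_i = -295, so ȳ = -295 / (6·(-37.5)) = 59/45.

59/45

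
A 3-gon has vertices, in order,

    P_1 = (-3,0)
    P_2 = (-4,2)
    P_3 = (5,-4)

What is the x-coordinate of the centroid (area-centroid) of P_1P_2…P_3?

Apply the shoelace formula. First the cross-terms c_i = x_i·y_{i+1} − x_{i+1}·y_i:
  -6, 6, -12  ⇒  2A = -12, A = -6.
Then Σ (x_i + x_{i+1})·c_i = 24, so x̄ = 24 / (6·(-6)) = -2/3.

-2/3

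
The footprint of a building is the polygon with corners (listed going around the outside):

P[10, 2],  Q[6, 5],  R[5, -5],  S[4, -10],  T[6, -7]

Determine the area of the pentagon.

Apply the surveyor's formula: 2A = Σ (x_i·y_{i+1} − x_{i+1}·y_i), indices taken mod 5.
Σ = (38) + (-55) + (-30) + (32) + (82) = 67
Area = |Σ|/2 = 33.5.

33.5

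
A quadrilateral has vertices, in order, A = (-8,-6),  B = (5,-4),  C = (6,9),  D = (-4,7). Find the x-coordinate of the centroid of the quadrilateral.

Apply the shoelace formula. First the cross-terms c_i = x_i·y_{i+1} − x_{i+1}·y_i:
  62, 69, 78, 80  ⇒  2A = 289, A = 144.5.
Then Σ (x_i + x_{i+1})·c_i = -231, so x̄ = -231 / (6·144.5) = -77/289.

-77/289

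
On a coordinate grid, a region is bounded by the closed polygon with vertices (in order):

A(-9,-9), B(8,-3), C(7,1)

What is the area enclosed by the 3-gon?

37

Apply the surveyor's formula: 2A = Σ (x_i·y_{i+1} − x_{i+1}·y_i), indices taken mod 3.
A→B: (-9)(-3) − (8)(-9) = 99
B→C: (8)(1) − (7)(-3) = 29
C→A: (7)(-9) − (-9)(1) = -54
Σ = 74
Area = |Σ|/2 = 37.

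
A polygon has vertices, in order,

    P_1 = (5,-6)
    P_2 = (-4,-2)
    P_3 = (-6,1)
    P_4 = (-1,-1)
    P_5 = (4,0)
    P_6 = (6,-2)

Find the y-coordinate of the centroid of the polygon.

-508/219

Apply the shoelace formula. First the cross-terms c_i = x_i·y_{i+1} − x_{i+1}·y_i:
  -34, -16, 7, 4, -8, -26  ⇒  2A = -73, A = -36.5.
Then Σ (y_i + y_{i+1})·c_i = 508, so ȳ = 508 / (6·(-36.5)) = -508/219.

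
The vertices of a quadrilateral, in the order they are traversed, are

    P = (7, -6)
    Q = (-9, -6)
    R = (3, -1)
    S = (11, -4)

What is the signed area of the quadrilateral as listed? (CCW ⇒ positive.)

Apply Gauss's area formula: 2A = Σ (x_i·y_{i+1} − x_{i+1}·y_i), indices taken mod 4.
Σ = (-96) + (27) + (-1) + (-38) = -108
Signed area = Σ/2 = -54 (negative ⇒ clockwise traversal).

-54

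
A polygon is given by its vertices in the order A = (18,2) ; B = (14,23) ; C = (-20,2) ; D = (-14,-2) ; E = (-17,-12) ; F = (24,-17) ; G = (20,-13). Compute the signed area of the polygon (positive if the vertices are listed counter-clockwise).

977.5

A→B: (18)(23) − (14)(2) = 386
B→C: (14)(2) − (-20)(23) = 488
C→D: (-20)(-2) − (-14)(2) = 68
D→E: (-14)(-12) − (-17)(-2) = 134
E→F: (-17)(-17) − (24)(-12) = 577
F→G: (24)(-13) − (20)(-17) = 28
G→A: (20)(2) − (18)(-13) = 274
Σ = 1955
Signed area = Σ/2 = 977.5 (positive ⇒ counter-clockwise traversal).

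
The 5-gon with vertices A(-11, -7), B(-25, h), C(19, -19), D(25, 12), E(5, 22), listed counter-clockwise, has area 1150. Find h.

-20

Write out the shoelace sum; only the two edges meeting at B involve h:
2·Area = [((-11)·h − (-25)·(-7)) + ((-25)·(-19) − 19·h)] + 1400
       = -30·h + 1700 = 2300
⇒ h = -20.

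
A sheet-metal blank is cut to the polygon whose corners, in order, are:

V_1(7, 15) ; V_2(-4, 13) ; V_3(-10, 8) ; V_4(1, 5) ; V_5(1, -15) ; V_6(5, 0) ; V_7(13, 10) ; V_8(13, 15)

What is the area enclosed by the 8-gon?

Apply Gauss's area formula: 2A = Σ (x_i·y_{i+1} − x_{i+1}·y_i), indices taken mod 8.
V_1→V_2: (7)(13) − (-4)(15) = 151
V_2→V_3: (-4)(8) − (-10)(13) = 98
V_3→V_4: (-10)(5) − (1)(8) = -58
V_4→V_5: (1)(-15) − (1)(5) = -20
V_5→V_6: (1)(0) − (5)(-15) = 75
V_6→V_7: (5)(10) − (13)(0) = 50
V_7→V_8: (13)(15) − (13)(10) = 65
V_8→V_1: (13)(15) − (7)(15) = 90
Σ = 451
Area = |Σ|/2 = 225.5.

225.5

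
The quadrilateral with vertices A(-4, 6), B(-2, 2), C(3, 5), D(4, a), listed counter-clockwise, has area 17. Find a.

Write out the shoelace sum; only the two edges meeting at D involve a:
2·Area = [(3·a − 4·5) + (4·6 − (-4)·a)] + -12
       = 7·a + -8 = 34
⇒ a = 6.

6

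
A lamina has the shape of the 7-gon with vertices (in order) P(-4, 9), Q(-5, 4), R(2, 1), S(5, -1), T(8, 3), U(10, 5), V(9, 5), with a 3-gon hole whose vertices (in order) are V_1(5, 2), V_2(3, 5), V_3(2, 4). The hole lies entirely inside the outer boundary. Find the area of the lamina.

71.5

Outer boundary:
Apply Gauss's area formula: 2A = Σ (x_i·y_{i+1} − x_{i+1}·y_i), indices taken mod 7.
Cross-terms: 29, -13, -7, 23, 10, 5, 101  ⇒  Σ = 148
Area = |Σ|/2 = 74.
Hole:
Σ = (19) + (2) + (-16) = 5
Area = |Σ|/2 = 2.5.
Net area = 74 − 2.5 = 71.5.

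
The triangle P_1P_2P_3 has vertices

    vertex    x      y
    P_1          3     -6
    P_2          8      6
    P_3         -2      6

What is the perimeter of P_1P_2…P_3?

|P_1P_2| = √((5)² + (12)²) = √169 = 13
|P_2P_3| = √((-10)² + (0)²) = √100 = 10
|P_3P_1| = √((5)² + (-12)²) = √169 = 13
Perimeter = 13 + 10 + 13 = 36.

36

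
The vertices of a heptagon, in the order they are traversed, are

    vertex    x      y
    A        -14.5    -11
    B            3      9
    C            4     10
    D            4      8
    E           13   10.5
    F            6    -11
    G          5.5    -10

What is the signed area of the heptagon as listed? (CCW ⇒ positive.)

-292.25

A→B: (-14.5)(9) − (3)(-11) = -97.5
B→C: (3)(10) − (4)(9) = -6
C→D: (4)(8) − (4)(10) = -8
D→E: (4)(10.5) − (13)(8) = -62
E→F: (13)(-11) − (6)(10.5) = -206
F→G: (6)(-10) − (5.5)(-11) = 0.5
G→A: (5.5)(-11) − (-14.5)(-10) = -205.5
Σ = -584.5
Signed area = Σ/2 = -292.25 (negative ⇒ clockwise traversal).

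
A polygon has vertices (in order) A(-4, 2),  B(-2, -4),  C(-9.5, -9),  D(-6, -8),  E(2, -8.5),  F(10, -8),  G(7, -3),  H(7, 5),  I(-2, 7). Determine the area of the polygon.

Apply the shoelace formula: 2A = Σ (x_i·y_{i+1} − x_{i+1}·y_i), indices taken mod 9.
Σ = (20) + (-20) + (22) + (67) + (69) + (26) + (56) + (59) + (24) = 323
Area = |Σ|/2 = 161.5.

161.5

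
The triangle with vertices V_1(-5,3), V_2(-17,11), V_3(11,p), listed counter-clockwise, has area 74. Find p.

-20

The doubled signed area Σ (x_i y_{i+1} − x_{i+1} y_i) is linear in p.
With p=0 it equals -92; the coefficient of p is -12 (from the two edges through V_3).
So -12·p + -92 = 2·74 = 148 ⇒ p = -20.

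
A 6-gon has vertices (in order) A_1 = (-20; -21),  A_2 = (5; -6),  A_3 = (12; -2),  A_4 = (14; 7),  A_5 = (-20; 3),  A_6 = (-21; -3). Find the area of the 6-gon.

542.5

Apply the surveyor's formula: 2A = Σ (x_i·y_{i+1} − x_{i+1}·y_i), indices taken mod 6.
A_1→A_2: (-20)(-6) − (5)(-21) = 225
A_2→A_3: (5)(-2) − (12)(-6) = 62
A_3→A_4: (12)(7) − (14)(-2) = 112
A_4→A_5: (14)(3) − (-20)(7) = 182
A_5→A_6: (-20)(-3) − (-21)(3) = 123
A_6→A_1: (-21)(-21) − (-20)(-3) = 381
Σ = 1085
Area = |Σ|/2 = 542.5.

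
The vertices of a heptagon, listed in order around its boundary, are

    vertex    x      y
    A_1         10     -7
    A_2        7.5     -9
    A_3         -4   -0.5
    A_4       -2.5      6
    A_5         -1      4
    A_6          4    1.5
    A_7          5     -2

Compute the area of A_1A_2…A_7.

77.25

Σ = (-37.5) + (-39.75) + (-25.25) + (-4) + (-17.5) + (-15.5) + (-15) = -154.5
Area = |Σ|/2 = 77.25.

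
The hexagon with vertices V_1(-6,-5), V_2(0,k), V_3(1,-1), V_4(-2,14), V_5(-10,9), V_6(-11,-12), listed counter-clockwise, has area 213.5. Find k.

-13

The doubled signed area Σ (x_i y_{i+1} − x_{i+1} y_i) is linear in k.
With k=0 it equals 336; the coefficient of k is -7 (from the two edges through V_2).
So -7·k + 336 = 2·213.5 = 427 ⇒ k = -13.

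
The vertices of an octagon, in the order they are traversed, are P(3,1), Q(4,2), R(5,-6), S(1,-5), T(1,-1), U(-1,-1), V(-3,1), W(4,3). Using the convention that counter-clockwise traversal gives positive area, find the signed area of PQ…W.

-35.5

Apply the shoelace (surveyor's) formula: 2A = Σ (x_i·y_{i+1} − x_{i+1}·y_i), indices taken mod 8.
Σ = (2) + (-34) + (-19) + (4) + (-2) + (-4) + (-13) + (-5) = -71
Signed area = Σ/2 = -35.5 (negative ⇒ clockwise traversal).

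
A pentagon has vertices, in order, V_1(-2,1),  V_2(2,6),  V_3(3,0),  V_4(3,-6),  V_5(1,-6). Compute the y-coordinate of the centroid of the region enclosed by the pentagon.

-101/219

Apply the shoelace formula. First the cross-terms c_i = x_i·y_{i+1} − x_{i+1}·y_i:
  -14, -18, -18, -12, -11  ⇒  2A = -73, A = -36.5.
Then Σ (y_i + y_{i+1})·c_i = 101, so ȳ = 101 / (6·(-36.5)) = -101/219.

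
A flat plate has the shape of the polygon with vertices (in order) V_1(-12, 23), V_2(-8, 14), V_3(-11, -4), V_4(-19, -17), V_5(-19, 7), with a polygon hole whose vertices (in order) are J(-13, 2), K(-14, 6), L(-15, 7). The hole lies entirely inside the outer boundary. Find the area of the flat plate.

Outer boundary:
Σ = (16) + (186) + (111) + (-456) + (-353) = -496
Area = |Σ|/2 = 248.
Hole:
Apply the shoelace (surveyor's) formula: 2A = Σ (x_i·y_{i+1} − x_{i+1}·y_i), indices taken mod 3.
Σ = (-50) + (-8) + (61) = 3
Area = |Σ|/2 = 1.5.
Net area = 248 − 1.5 = 246.5.

246.5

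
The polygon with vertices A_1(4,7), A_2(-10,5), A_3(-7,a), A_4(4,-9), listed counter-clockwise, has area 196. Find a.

The doubled signed area Σ (x_i y_{i+1} − x_{i+1} y_i) is linear in a.
With a=0 it equals 252; the coefficient of a is -14 (from the two edges through A_3).
So -14·a + 252 = 2·196 = 392 ⇒ a = -10.

-10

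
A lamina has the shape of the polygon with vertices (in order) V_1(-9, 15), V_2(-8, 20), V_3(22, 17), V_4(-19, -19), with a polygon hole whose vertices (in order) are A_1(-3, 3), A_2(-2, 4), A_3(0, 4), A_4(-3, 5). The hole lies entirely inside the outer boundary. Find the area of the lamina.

591.5

Outer boundary:
Apply Gauss's area formula: 2A = Σ (x_i·y_{i+1} − x_{i+1}·y_i), indices taken mod 4.
Σ = (-60) + (-576) + (-95) + (-456) = -1187
Area = |Σ|/2 = 593.5.
Hole:
Apply Gauss's area formula: 2A = Σ (x_i·y_{i+1} − x_{i+1}·y_i), indices taken mod 4.
A_1→A_2: (-3)(4) − (-2)(3) = -6
A_2→A_3: (-2)(4) − (0)(4) = -8
A_3→A_4: (0)(5) − (-3)(4) = 12
A_4→A_1: (-3)(3) − (-3)(5) = 6
Σ = 4
Area = |Σ|/2 = 2.
Net area = 593.5 − 2 = 591.5.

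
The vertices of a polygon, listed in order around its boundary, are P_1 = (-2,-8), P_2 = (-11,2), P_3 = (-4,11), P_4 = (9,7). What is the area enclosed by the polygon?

Apply the shoelace (surveyor's) formula: 2A = Σ (x_i·y_{i+1} − x_{i+1}·y_i), indices taken mod 4.
Cross-terms: -92, -113, -127, -58  ⇒  Σ = -390
Area = |Σ|/2 = 195.

195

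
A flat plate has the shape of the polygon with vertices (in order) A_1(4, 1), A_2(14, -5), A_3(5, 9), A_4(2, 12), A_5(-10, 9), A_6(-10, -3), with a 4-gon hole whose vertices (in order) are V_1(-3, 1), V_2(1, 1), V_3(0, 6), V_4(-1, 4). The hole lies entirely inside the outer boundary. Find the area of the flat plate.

200

Outer boundary:
Σ = (-34) + (151) + (42) + (138) + (120) + (2) = 419
Area = |Σ|/2 = 209.5.
Hole:
Σ = (-4) + (6) + (6) + (11) = 19
Area = |Σ|/2 = 9.5.
Net area = 209.5 − 9.5 = 200.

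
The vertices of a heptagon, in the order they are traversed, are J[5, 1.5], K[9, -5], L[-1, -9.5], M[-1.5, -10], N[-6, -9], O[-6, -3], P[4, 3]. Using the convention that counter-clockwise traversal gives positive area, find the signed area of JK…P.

-115.375

Apply the shoelace formula: 2A = Σ (x_i·y_{i+1} − x_{i+1}·y_i), indices taken mod 7.
Σ = (-38.5) + (-90.5) + (-4.25) + (-46.5) + (-36) + (-6) + (-9) = -230.75
Signed area = Σ/2 = -115.375 (negative ⇒ clockwise traversal).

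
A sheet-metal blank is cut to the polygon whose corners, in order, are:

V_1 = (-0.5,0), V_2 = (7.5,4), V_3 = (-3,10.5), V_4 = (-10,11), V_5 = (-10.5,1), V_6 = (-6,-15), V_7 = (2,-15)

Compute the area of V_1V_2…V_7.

271.125

V_1→V_2: (-0.5)(4) − (7.5)(0) = -2
V_2→V_3: (7.5)(10.5) − (-3)(4) = 90.75
V_3→V_4: (-3)(11) − (-10)(10.5) = 72
V_4→V_5: (-10)(1) − (-10.5)(11) = 105.5
V_5→V_6: (-10.5)(-15) − (-6)(1) = 163.5
V_6→V_7: (-6)(-15) − (2)(-15) = 120
V_7→V_1: (2)(0) − (-0.5)(-15) = -7.5
Σ = 542.25
Area = |Σ|/2 = 271.125.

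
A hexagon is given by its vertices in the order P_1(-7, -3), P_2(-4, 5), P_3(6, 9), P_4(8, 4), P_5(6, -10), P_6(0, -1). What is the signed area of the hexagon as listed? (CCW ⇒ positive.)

-139

Apply the shoelace formula: 2A = Σ (x_i·y_{i+1} − x_{i+1}·y_i), indices taken mod 6.
Cross-terms: -47, -66, -48, -104, -6, -7  ⇒  Σ = -278
Signed area = Σ/2 = -139 (negative ⇒ clockwise traversal).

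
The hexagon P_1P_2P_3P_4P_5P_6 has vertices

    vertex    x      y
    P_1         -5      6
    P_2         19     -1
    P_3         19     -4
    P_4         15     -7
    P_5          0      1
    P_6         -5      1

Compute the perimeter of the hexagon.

|P_1P_2| = √((24)² + (-7)²) = √625 = 25
|P_2P_3| = √((0)² + (-3)²) = √9 = 3
|P_3P_4| = √((-4)² + (-3)²) = √25 = 5
|P_4P_5| = √((-15)² + (8)²) = √289 = 17
|P_5P_6| = √((-5)² + (0)²) = √25 = 5
|P_6P_1| = √((0)² + (5)²) = √25 = 5
Perimeter = 25 + 3 + 5 + 17 + 5 + 5 = 60.

60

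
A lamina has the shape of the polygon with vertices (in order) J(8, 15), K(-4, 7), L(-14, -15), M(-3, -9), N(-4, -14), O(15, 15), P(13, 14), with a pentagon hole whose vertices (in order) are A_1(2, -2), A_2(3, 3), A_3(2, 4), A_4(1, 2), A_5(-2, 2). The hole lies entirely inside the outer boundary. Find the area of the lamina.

292.5

Outer boundary:
Σ = (116) + (158) + (81) + (6) + (150) + (15) + (83) = 609
Area = |Σ|/2 = 304.5.
Hole:
Apply the shoelace (surveyor's) formula: 2A = Σ (x_i·y_{i+1} − x_{i+1}·y_i), indices taken mod 5.
A_1→A_2: (2)(3) − (3)(-2) = 12
A_2→A_3: (3)(4) − (2)(3) = 6
A_3→A_4: (2)(2) − (1)(4) = 0
A_4→A_5: (1)(2) − (-2)(2) = 6
A_5→A_1: (-2)(-2) − (2)(2) = 0
Σ = 24
Area = |Σ|/2 = 12.
Net area = 304.5 − 12 = 292.5.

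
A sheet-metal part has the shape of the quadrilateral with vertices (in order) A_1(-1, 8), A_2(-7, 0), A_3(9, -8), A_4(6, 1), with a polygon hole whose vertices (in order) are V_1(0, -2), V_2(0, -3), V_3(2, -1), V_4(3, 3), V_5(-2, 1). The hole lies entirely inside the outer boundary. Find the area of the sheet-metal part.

Outer boundary:
Apply the shoelace formula: 2A = Σ (x_i·y_{i+1} − x_{i+1}·y_i), indices taken mod 4.
A_1→A_2: (-1)(0) − (-7)(8) = 56
A_2→A_3: (-7)(-8) − (9)(0) = 56
A_3→A_4: (9)(1) − (6)(-8) = 57
A_4→A_1: (6)(8) − (-1)(1) = 49
Σ = 218
Area = |Σ|/2 = 109.
Hole:
Σ = (0) + (6) + (9) + (9) + (4) = 28
Area = |Σ|/2 = 14.
Net area = 109 − 14 = 95.

95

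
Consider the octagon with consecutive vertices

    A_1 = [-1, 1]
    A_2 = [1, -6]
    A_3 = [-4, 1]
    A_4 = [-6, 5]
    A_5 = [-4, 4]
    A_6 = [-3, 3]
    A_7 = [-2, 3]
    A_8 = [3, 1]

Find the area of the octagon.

Σ = (5) + (-23) + (-14) + (-4) + (0) + (-3) + (-11) + (4) = -46
Area = |Σ|/2 = 23.

23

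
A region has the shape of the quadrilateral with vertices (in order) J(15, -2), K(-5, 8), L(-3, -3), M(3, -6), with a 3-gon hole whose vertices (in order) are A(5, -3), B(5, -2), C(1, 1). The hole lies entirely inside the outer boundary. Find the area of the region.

128

Outer boundary:
Apply Gauss's area formula: 2A = Σ (x_i·y_{i+1} − x_{i+1}·y_i), indices taken mod 4.
Σ = (110) + (39) + (27) + (84) = 260
Area = |Σ|/2 = 130.
Hole:
Apply the shoelace (surveyor's) formula: 2A = Σ (x_i·y_{i+1} − x_{i+1}·y_i), indices taken mod 3.
Σ = (5) + (7) + (-8) = 4
Area = |Σ|/2 = 2.
Net area = 130 − 2 = 128.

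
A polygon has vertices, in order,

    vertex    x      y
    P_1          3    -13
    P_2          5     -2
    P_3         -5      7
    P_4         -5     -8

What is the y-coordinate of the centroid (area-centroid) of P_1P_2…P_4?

-338/93

Apply Gauss's area formula. First the cross-terms c_i = x_i·y_{i+1} − x_{i+1}·y_i:
  59, 25, 75, 89  ⇒  2A = 248, A = 124.
Then Σ (y_i + y_{i+1})·c_i = -2704, so ȳ = -2704 / (6·124) = -338/93.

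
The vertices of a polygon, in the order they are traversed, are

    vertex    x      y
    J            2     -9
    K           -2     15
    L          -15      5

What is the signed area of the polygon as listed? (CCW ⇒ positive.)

176

Apply the surveyor's formula: 2A = Σ (x_i·y_{i+1} − x_{i+1}·y_i), indices taken mod 3.
Σ = (12) + (215) + (125) = 352
Signed area = Σ/2 = 176 (positive ⇒ counter-clockwise traversal).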